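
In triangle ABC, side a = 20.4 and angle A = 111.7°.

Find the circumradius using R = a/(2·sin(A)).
R = a/(2·sin(A)) = 20.4/(2·sin(111.7°))
sin(111.7°) ≈ 0.929133
R ≈ 20.4/(2·0.929133) = 20.4/1.85827 ≈ 10.978

R = 10.98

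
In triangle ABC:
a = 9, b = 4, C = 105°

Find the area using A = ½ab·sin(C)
A = ½·a·b·sin(C) = ½·9·4·sin(105°)
sin(105°) ≈ 0.965926
A ≈ ½·36·0.965926 = 18·0.965926 ≈ 17.3867

Area = 17.39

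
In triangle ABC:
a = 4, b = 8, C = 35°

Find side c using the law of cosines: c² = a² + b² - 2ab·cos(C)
c² = 4² + 8² − 2·4·8·cos(35°)
cos(35°) ≈ 0.819152
c² ≈ 16 + 64 − 64·(0.819152) ≈ 80 − 52.4257 ≈ 27.5743
c ≈ √27.5743 ≈ 5.25112

c = 5.251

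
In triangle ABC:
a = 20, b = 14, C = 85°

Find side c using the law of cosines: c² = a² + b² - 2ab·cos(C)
c² = 20² + 14² − 2·20·14·cos(85°)
cos(85°) ≈ 0.0871557
c² ≈ 400 + 196 − 560·(0.0871557) ≈ 596 − 48.8072 ≈ 547.193
c ≈ √547.193 ≈ 23.3922

c = 23.39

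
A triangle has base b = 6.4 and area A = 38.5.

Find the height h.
A = ½·b·h  ⇒  h = 2A/b = 2·38.5/6.4 = 77/6.4 ≈ 12.0312

h = 12.03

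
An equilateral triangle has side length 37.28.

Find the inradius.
r = Area/s with s the semi-perimeter.
Area = (√3/4)·37.28² = (√3/4)·1389.7984 ≈ 0.433013·1389.7984 ≈ 601.8
s = 3·37.28/2 = 55.92
r ≈ 601.8/55.92 ≈ 10.7618
(Equivalently r = side/(2√3) = 37.28/3.4641 ≈ 10.7618.)

r = 10.76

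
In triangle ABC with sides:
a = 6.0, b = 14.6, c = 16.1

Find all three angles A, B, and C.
Law of cosines for each angle (a² = 36, b² = 213.16, c² = 259.21):
cos(A) = (b² + c² − a²)/(2bc) = (213.16 + 259.21 − 36)/(2·14.6·16.1) = 436.37/470.12 ≈ 0.92821  ⇒  A ≈ 21.8425°
cos(B) = (a² + c² − b²)/(2ac) = (36 + 259.21 − 213.16)/(2·6.0·16.1) = 82.05/193.2 ≈ 0.424689  ⇒  B ≈ 64.869°
cos(C) = (a² + b² − c²)/(2ab) = (36 + 213.16 − 259.21)/(2·6.0·14.6) = -10.05/175.2 ≈ -0.057363  ⇒  C ≈ 93.2885°
Check: A + B + C ≈ 180°

A = 21.84°, B = 64.87°, C = 93.29°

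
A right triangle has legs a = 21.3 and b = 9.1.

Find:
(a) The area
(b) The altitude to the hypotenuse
(a) The legs are perpendicular, so Area = ½·a·b = ½·21.3·9.1 = ½·193.83 = 96.915
(b) Hypotenuse c = √(a² + b²) = √(453.69 + 82.81) = √536.5 ≈ 23.1625
    Area = ½·c·h_c  ⇒  h_c = 2·Area/c = 193.83/23.1625 ≈ 8.36828

Area = 96.915, h_c = 8.368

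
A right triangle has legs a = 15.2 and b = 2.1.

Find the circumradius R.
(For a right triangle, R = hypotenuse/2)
Hypotenuse c = √(a² + b²) = √(231.04 + 4.41) = √235.45 ≈ 15.3444
R = c/2 ≈ 15.3444/2 ≈ 7.67219

R = 7.672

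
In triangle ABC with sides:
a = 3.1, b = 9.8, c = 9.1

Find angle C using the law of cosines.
c² = a² + b² − 2ab·cos(C)  ⇒  cos(C) = (a² + b² − c²)/(2ab)
cos(C) = (3.1² + 9.8² − 9.1²)/(2·3.1·9.8) = (9.61 + 96.04 − 82.81)/60.76 = 22.84/60.76 ≈ 0.375905
C = arccos(0.375905) ≈ 67.9197°

C = 67.92°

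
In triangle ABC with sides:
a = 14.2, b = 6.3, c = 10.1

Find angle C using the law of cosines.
c² = a² + b² − 2ab·cos(C)  ⇒  cos(C) = (a² + b² − c²)/(2ab)
cos(C) = (14.2² + 6.3² − 10.1²)/(2·14.2·6.3) = (201.64 + 39.69 − 102.01)/178.92 = 139.32/178.92 ≈ 0.778672
C = arccos(0.778672) ≈ 38.8609°

C = 38.86°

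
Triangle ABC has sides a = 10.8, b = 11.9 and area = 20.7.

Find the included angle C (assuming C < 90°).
Area = ½·a·b·sin(C)  ⇒  sin(C) = 2·Area/(a·b) = 2·20.7/(10.8·11.9) = 41.4/128.52 ≈ 0.322129
C = arcsin(0.322129) ≈ 18.7917° (taking the acute solution since C < 90°)

C = 18.79°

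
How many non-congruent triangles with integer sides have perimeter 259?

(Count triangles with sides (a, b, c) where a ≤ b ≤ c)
Let a ≤ b ≤ c with a + b + c = 259. The only binding inequality is a + b > c, i.e. 259 − c > c, so c < 259/2; and c ≥ 259/3 since c is the largest side.
So 87 ≤ c ≤ 129. For each c, b runs from ⌈(259 − c)/2⌉ up to c (then a = 259 − b − c satisfies 1 ≤ a ≤ b automatically), giving c − ⌈(259 − c)/2⌉ + 1 choices.
Summing over c: 2 + 3 + 5 + 6 + … + 63 + 65  (43 terms, c = 87, …, 129) = 1430
Check (closed form: nearest integer to p²/48 for even p, (p+3)²/48 for odd p): (259+3)²/48 = 262²/48 = 68644/48 ≈ 1430.08 → 1430

1430 triangles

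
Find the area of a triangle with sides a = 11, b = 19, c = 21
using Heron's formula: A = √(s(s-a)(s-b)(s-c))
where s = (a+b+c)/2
s = (11 + 19 + 21)/2 = 51/2 = 25.5
s − a = 14.5, s − b = 6.5, s − c = 4.5
s(s−a)(s−b)(s−c) = 25.5·14.5·6.5·4.5 = 10815.1875
Area = √10815.1875 ≈ 103.996

s = 25.5, Area = 104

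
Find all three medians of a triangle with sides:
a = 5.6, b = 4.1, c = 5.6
Median formula: m_a = ½√(2b² + 2c² − a²) (and cyclically). a² = 31.36, b² = 16.81, c² = 31.36.
m_a = ½√(2·16.81 + 2·31.36 − 31.36) = ½√64.98 ≈ ½·8.06102 ≈ 4.03051
m_b = ½√(2·31.36 + 2·31.36 − 16.81) = ½√108.63 ≈ ½·10.4226 ≈ 5.21129
m_c = ½√(2·31.36 + 2·16.81 − 31.36) = ½√64.98 ≈ ½·8.06102 ≈ 4.03051

m_a = 4.031, m_b = 5.211, m_c = 4.031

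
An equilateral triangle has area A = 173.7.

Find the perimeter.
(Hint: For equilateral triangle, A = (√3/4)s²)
A = (√3/4)s²  ⇒  s² = 4A/√3 = 4·173.7/√3 = 694.8/1.73205 ≈ 401.143
s ≈ √401.143 ≈ 20.0286
Perimeter = 3s ≈ 3·20.0286 ≈ 60.0857

Perimeter = 60.09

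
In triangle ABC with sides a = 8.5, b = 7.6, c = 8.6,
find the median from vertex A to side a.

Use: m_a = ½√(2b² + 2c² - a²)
m_a = ½√(2·7.6² + 2·8.6² − 8.5²) = ½√(2·57.76 + 2·73.96 − 72.25) = ½√(115.52 + 147.92 − 72.25) = ½√191.19
√191.19 ≈ 13.8271, so m_a ≈ 6.91357

m_a = 6.914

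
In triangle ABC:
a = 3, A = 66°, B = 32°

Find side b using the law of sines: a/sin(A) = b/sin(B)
a/sin(A) = b/sin(B)  ⇒  b = a·sin(B)/sin(A) = 3·sin(32°)/sin(66°)
sin(32°) ≈ 0.529919, sin(66°) ≈ 0.913545
b ≈ 3·0.529919/0.913545 ≈ 1.58976/0.913545 ≈ 1.74021

b = 1.74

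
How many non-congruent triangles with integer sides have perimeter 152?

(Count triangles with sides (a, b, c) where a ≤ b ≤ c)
Let a ≤ b ≤ c with a + b + c = 152. The only binding inequality is a + b > c, i.e. 152 − c > c, so c < 152/2; and c ≥ 152/3 since c is the largest side.
So 51 ≤ c ≤ 75. For each c, b runs from ⌈(152 − c)/2⌉ up to c (then a = 152 − b − c satisfies 1 ≤ a ≤ b automatically), giving c − ⌈(152 − c)/2⌉ + 1 choices.
Summing over c: 1 + 3 + 4 + 6 + … + 36 + 37  (25 terms, c = 51, …, 75) = 481
Check (closed form: nearest integer to p²/48 for even p, (p+3)²/48 for odd p): 152²/48 = 23104/48 ≈ 481.33 → 481

481 triangles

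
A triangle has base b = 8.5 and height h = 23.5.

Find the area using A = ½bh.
A = ½·b·h = ½·8.5·23.5 = ½·199.75 = 99.875

Area = 99.875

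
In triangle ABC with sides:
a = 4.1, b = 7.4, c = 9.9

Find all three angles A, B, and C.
Law of cosines for each angle (a² = 16.81, b² = 54.76, c² = 98.01):
cos(A) = (b² + c² − a²)/(2bc) = (54.76 + 98.01 − 16.81)/(2·7.4·9.9) = 135.96/146.52 ≈ 0.927928  ⇒  A ≈ 21.8859°
cos(B) = (a² + c² − b²)/(2ac) = (16.81 + 98.01 − 54.76)/(2·4.1·9.9) = 60.06/81.18 ≈ 0.739837  ⇒  B ≈ 42.2824°
cos(C) = (a² + b² − c²)/(2ab) = (16.81 + 54.76 − 98.01)/(2·4.1·7.4) = -26.44/60.68 ≈ -0.435728  ⇒  C ≈ 115.832°
Check: A + B + C ≈ 180°

A = 21.89°, B = 42.28°, C = 115.8°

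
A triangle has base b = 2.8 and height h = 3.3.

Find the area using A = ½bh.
A = ½·b·h = ½·2.8·3.3 = ½·9.24 = 4.62

Area = 4.62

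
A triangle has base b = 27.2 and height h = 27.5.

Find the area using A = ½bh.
A = ½·b·h = ½·27.2·27.5 = ½·748 = 374

Area = 374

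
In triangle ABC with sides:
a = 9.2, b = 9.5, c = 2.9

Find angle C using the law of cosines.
c² = a² + b² − 2ab·cos(C)  ⇒  cos(C) = (a² + b² − c²)/(2ab)
cos(C) = (9.2² + 9.5² − 2.9²)/(2·9.2·9.5) = (84.64 + 90.25 − 8.41)/174.8 = 166.48/174.8 ≈ 0.952403
C = arccos(0.952403) ≈ 17.7487°

C = 17.75°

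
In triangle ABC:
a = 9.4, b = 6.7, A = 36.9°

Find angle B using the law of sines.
a/sin(A) = b/sin(B)  ⇒  sin(B) = b·sin(A)/a = 6.7·sin(36.9°)/9.4
sin(36.9°) ≈ 0.60042
sin(B) ≈ 6.7·0.60042/9.4 ≈ 4.02282/9.4 ≈ 0.427959
B = arcsin(0.427959) ≈ 25.3381°
(Since b ≤ a we need B ≤ A, so the obtuse alternative 180° − 25.3381° ≈ 154.662° is rejected.)

B = 25.34°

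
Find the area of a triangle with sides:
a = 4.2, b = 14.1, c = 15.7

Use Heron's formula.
s = (4.2 + 14.1 + 15.7)/2 = 34/2 = 17
s − a = 12.8, s − b = 2.9, s − c = 1.3
s(s−a)(s−b)(s−c) = 17·12.8·2.9·1.3 ≈ 820.352
Area = √820.352 ≈ 28.6418

Area = 28.64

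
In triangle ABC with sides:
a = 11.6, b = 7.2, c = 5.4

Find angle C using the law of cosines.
c² = a² + b² − 2ab·cos(C)  ⇒  cos(C) = (a² + b² − c²)/(2ab)
cos(C) = (11.6² + 7.2² − 5.4²)/(2·11.6·7.2) = (134.56 + 51.84 − 29.16)/167.04 = 157.24/167.04 ≈ 0.941331
C = arccos(0.941331) ≈ 19.7236°

C = 19.72°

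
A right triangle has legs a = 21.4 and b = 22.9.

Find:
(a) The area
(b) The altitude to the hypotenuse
(a) The legs are perpendicular, so Area = ½·a·b = ½·21.4·22.9 = ½·490.06 = 245.03
(b) Hypotenuse c = √(a² + b²) = √(457.96 + 524.41) = √982.37 ≈ 31.3428
    Area = ½·c·h_c  ⇒  h_c = 2·Area/c = 490.06/31.3428 ≈ 15.6355

Area = 245.03, h_c = 15.64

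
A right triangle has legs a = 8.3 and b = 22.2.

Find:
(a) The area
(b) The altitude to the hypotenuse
(a) The legs are perpendicular, so Area = ½·a·b = ½·8.3·22.2 = ½·184.26 = 92.13
(b) Hypotenuse c = √(a² + b²) = √(68.89 + 492.84) = √561.73 ≈ 23.7008
    Area = ½·c·h_c  ⇒  h_c = 2·Area/c = 184.26/23.7008 ≈ 7.77441

Area = 92.13, h_c = 7.774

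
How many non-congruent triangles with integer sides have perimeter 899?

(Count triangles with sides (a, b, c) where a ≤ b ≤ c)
Let a ≤ b ≤ c with a + b + c = 899. The only binding inequality is a + b > c, i.e. 899 − c > c, so c < 899/2; and c ≥ 899/3 since c is the largest side.
So 300 ≤ c ≤ 449. For each c, b runs from ⌈(899 − c)/2⌉ up to c (then a = 899 − b − c satisfies 1 ≤ a ≤ b automatically), giving c − ⌈(899 − c)/2⌉ + 1 choices.
Summing over c: 1 + 3 + 4 + 6 + … + 223 + 225  (150 terms, c = 300, …, 449) = 16950
Check (closed form: nearest integer to p²/48 for even p, (p+3)²/48 for odd p): (899+3)²/48 = 902²/48 = 813604/48 ≈ 16950.08 → 16950

16950 triangles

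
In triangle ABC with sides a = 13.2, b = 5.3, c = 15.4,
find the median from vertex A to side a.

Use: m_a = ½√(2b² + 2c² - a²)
m_a = ½√(2·5.3² + 2·15.4² − 13.2²) = ½√(2·28.09 + 2·237.16 − 174.24) = ½√(56.18 + 474.32 − 174.24) = ½√356.26
√356.26 ≈ 18.8749, so m_a ≈ 9.43743

m_a = 9.437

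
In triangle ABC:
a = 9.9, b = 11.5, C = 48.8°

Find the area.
Two sides and the included angle (SAS): A = ½·a·b·sin(C) = ½·9.9·11.5·sin(48.8°)
sin(48.8°) ≈ 0.752415
A ≈ ½·113.85·0.752415 = 56.925·0.752415 ≈ 42.8312

Area = 42.83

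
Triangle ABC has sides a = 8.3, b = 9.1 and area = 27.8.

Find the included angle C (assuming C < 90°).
Area = ½·a·b·sin(C)  ⇒  sin(C) = 2·Area/(a·b) = 2·27.8/(8.3·9.1) = 55.6/75.53 ≈ 0.736131
C = arcsin(0.736131) ≈ 47.4029° (taking the acute solution since C < 90°)

C = 47.4°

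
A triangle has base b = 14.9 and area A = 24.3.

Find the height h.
A = ½·b·h  ⇒  h = 2A/b = 2·24.3/14.9 = 48.6/14.9 ≈ 3.26174

h = 3.262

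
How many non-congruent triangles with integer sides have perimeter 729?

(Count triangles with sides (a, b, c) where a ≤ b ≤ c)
Let a ≤ b ≤ c with a + b + c = 729. The only binding inequality is a + b > c, i.e. 729 − c > c, so c < 729/2; and c ≥ 729/3 since c is the largest side.
So 243 ≤ c ≤ 364. For each c, b runs from ⌈(729 − c)/2⌉ up to c (then a = 729 − b − c satisfies 1 ≤ a ≤ b automatically), giving c − ⌈(729 − c)/2⌉ + 1 choices.
Summing over c: 1 + 2 + 4 + 5 + … + 181 + 182  (122 terms, c = 243, …, 364) = 11163
Check (closed form: nearest integer to p²/48 for even p, (p+3)²/48 for odd p): (729+3)²/48 = 732²/48 = 535824/48 ≈ 11163.00 → 11163

11163 triangles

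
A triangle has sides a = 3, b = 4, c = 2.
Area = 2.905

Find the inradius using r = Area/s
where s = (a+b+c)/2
s = (3 + 4 + 2)/2 = 9/2 = 4.5
r = Area/s = 2.905/4.5 ≈ 0.645556

r = 0.6456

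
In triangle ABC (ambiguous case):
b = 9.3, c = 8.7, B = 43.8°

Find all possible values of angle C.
b/sin(B) = c/sin(C)  ⇒  sin(C) = c·sin(B)/b = 8.7·sin(43.8°)/9.3
sin(43.8°) ≈ 0.692143
sin(C) ≈ 8.7·0.692143/9.3 ≈ 6.02165/9.3 ≈ 0.647489
Candidate 1: C₁ = arcsin(0.647489) ≈ 40.3525°  →  A = 180° − 43.8° − 40.3525° ≈ 95.8475° > 0, valid
Candidate 2: C₂ = 180° − C₁ ≈ 139.647°  →  A = 180° − 43.8° − 139.647° ≈ -3.4475° ≤ 0, not a valid triangle

C = 40.35° (one solution)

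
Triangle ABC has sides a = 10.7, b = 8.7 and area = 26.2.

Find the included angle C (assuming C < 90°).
Area = ½·a·b·sin(C)  ⇒  sin(C) = 2·Area/(a·b) = 2·26.2/(10.7·8.7) = 52.4/93.09 ≈ 0.562896
C = arcsin(0.562896) ≈ 34.2563° (taking the acute solution since C < 90°)

C = 34.26°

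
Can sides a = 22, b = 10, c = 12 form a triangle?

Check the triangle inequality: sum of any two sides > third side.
a + b vs c: 22 + 10 = 32 > 12  ✓
a + c vs b: 22 + 12 = 34 > 10  ✓
b + c vs a: 10 + 12 = 22 ≤ 22  ✗

No: 10 + 12 = 22 is not > 22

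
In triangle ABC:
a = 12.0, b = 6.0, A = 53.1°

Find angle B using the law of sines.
a/sin(A) = b/sin(B)  ⇒  sin(B) = b·sin(A)/a = 6.0·sin(53.1°)/12.0
sin(53.1°) ≈ 0.799685
sin(B) ≈ 6.0·0.799685/12.0 ≈ 4.79811/12.0 ≈ 0.399842
B = arcsin(0.399842) ≈ 23.5683°
(Since b ≤ a we need B ≤ A, so the obtuse alternative 180° − 23.5683° ≈ 156.432° is rejected.)

B = 23.57°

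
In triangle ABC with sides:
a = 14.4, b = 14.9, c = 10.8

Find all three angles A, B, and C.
Law of cosines for each angle (a² = 207.36, b² = 222.01, c² = 116.64):
cos(A) = (b² + c² − a²)/(2bc) = (222.01 + 116.64 − 207.36)/(2·14.9·10.8) = 131.29/321.84 ≈ 0.407936  ⇒  A ≈ 65.9248°
cos(B) = (a² + c² − b²)/(2ac) = (207.36 + 116.64 − 222.01)/(2·14.4·10.8) = 101.99/311.04 ≈ 0.3279  ⇒  B ≈ 70.8586°
cos(C) = (a² + b² − c²)/(2ab) = (207.36 + 222.01 − 116.64)/(2·14.4·14.9) = 312.73/429.12 ≈ 0.728771  ⇒  C ≈ 43.2166°
Check: A + B + C ≈ 180°

A = 65.92°, B = 70.86°, C = 43.22°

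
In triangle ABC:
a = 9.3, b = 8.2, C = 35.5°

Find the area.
Two sides and the included angle (SAS): A = ½·a·b·sin(C) = ½·9.3·8.2·sin(35.5°)
sin(35.5°) ≈ 0.580703
A ≈ ½·76.26·0.580703 = 38.13·0.580703 ≈ 22.1422

Area = 22.14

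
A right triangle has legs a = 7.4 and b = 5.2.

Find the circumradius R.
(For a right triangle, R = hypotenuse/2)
Hypotenuse c = √(a² + b²) = √(54.76 + 27.04) = √81.8 ≈ 9.04434
R = c/2 ≈ 9.04434/2 ≈ 4.52217

R = 4.522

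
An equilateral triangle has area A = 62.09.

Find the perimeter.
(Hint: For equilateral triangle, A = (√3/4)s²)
A = (√3/4)s²  ⇒  s² = 4A/√3 = 4·62.09/√3 = 248.36/1.73205 ≈ 143.391
s ≈ √143.391 ≈ 11.9746
Perimeter = 3s ≈ 3·11.9746 ≈ 35.9238

Perimeter = 35.92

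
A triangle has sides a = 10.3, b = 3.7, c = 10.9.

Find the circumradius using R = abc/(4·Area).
First find the area with Heron's formula.
s = (10.3 + 3.7 + 10.9)/2 = 12.45
Area = √(s(s−a)(s−b)(s−c)) = √(12.45·2.15·8.75·1.55) ≈ √363.034 ≈ 19.0535
abc = 10.3·3.7·10.9 = 415.399
R = abc/(4·Area) ≈ 415.399/(4·19.0535) = 415.399/76.2138 ≈ 5.45044

R = 5.45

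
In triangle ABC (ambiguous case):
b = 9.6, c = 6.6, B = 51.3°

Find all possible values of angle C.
b/sin(B) = c/sin(C)  ⇒  sin(C) = c·sin(B)/b = 6.6·sin(51.3°)/9.6
sin(51.3°) ≈ 0.78043
sin(C) ≈ 6.6·0.78043/9.6 ≈ 5.15084/9.6 ≈ 0.536546
Candidate 1: C₁ = arcsin(0.536546) ≈ 32.4488°  →  A = 180° − 51.3° − 32.4488° ≈ 96.2512° > 0, valid
Candidate 2: C₂ = 180° − C₁ ≈ 147.551°  →  A = 180° − 51.3° − 147.551° ≈ -18.8512° ≤ 0, not a valid triangle

C = 32.45° (one solution)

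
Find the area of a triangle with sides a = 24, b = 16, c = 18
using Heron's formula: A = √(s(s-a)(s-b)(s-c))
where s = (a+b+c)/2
s = (24 + 16 + 18)/2 = 58/2 = 29
s − a = 5, s − b = 13, s − c = 11
s(s−a)(s−b)(s−c) = 29·5·13·11 = 20735
Area = √20735 ≈ 143.997

s = 29.0, Area = 144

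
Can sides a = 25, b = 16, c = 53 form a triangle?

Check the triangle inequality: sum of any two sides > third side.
a + b vs c: 25 + 16 = 41 ≤ 53  ✗
a + c vs b: 25 + 53 = 78 > 16  ✓
b + c vs a: 16 + 53 = 69 > 25  ✓

No: 25 + 16 = 41 is not > 53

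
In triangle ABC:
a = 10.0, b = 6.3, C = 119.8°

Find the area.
Two sides and the included angle (SAS): A = ½·a·b·sin(C) = ½·10.0·6.3·sin(119.8°)
sin(119.8°) ≈ 0.867765
A ≈ ½·63·0.867765 = 31.5·0.867765 ≈ 27.3346

Area = 27.33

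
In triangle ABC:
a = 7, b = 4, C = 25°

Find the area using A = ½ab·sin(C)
A = ½·a·b·sin(C) = ½·7·4·sin(25°)
sin(25°) ≈ 0.422618
A ≈ ½·28·0.422618 = 14·0.422618 ≈ 5.91666

Area = 5.917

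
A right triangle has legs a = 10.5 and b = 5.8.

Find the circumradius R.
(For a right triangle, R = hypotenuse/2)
Hypotenuse c = √(a² + b²) = √(110.25 + 33.64) = √143.89 ≈ 11.9954
R = c/2 ≈ 11.9954/2 ≈ 5.99771

R = 5.998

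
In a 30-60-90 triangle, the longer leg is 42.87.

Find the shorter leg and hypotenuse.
In a 30-60-90 triangle the sides are in ratio 1 : √3 : 2, so short leg = long leg/√3 and hypotenuse = 2·(short leg).
Short leg = 42.87/√3 ≈ 42.87/1.73205 ≈ 24.751
Hypotenuse = 2·24.751 ≈ 49.502

Short leg = 24.75, Hypotenuse = 49.5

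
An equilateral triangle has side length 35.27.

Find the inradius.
r = Area/s with s the semi-perimeter.
Area = (√3/4)·35.27² = (√3/4)·1243.9729 ≈ 0.433013·1243.9729 ≈ 538.656
s = 3·35.27/2 = 52.905
r ≈ 538.656/52.905 ≈ 10.1816
(Equivalently r = side/(2√3) = 35.27/3.4641 ≈ 10.1816.)

r = 10.18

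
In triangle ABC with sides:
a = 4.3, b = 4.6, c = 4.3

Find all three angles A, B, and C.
Law of cosines for each angle (a² = 18.49, b² = 21.16, c² = 18.49):
cos(A) = (b² + c² − a²)/(2bc) = (21.16 + 18.49 − 18.49)/(2·4.6·4.3) = 21.16/39.56 ≈ 0.534884  ⇒  A ≈ 57.664°
cos(B) = (a² + c² − b²)/(2ac) = (18.49 + 18.49 − 21.16)/(2·4.3·4.3) = 15.82/36.98 ≈ 0.427799  ⇒  B ≈ 64.6721°
cos(C) = (a² + b² − c²)/(2ab) = (18.49 + 21.16 − 18.49)/(2·4.3·4.6) = 21.16/39.56 ≈ 0.534884  ⇒  C ≈ 57.664°
Check: A + B + C ≈ 180°

A = 57.66°, B = 64.67°, C = 57.66°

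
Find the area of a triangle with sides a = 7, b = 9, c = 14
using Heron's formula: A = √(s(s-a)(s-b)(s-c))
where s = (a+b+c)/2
s = (7 + 9 + 14)/2 = 30/2 = 15
s − a = 8, s − b = 6, s − c = 1
s(s−a)(s−b)(s−c) = 15·8·6·1 = 720
Area = √720 ≈ 26.8328

s = 15.0, Area = 26.83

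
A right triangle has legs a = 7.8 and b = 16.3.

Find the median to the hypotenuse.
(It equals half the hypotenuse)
Hypotenuse c = √(a² + b²) = √(60.84 + 265.69) = √326.53 ≈ 18.0701
Median to hypotenuse = c/2 ≈ 18.0701/2 ≈ 9.03507

Median = 9.035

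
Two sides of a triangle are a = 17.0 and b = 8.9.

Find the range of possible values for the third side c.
Triangle inequality: |a − b| < c < a + b
|a − b| = |17.0 − 8.9| = 8.1
a + b = 17.0 + 8.9 = 25.9

8.1 < c < 25.9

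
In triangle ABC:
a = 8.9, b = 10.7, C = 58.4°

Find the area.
Two sides and the included angle (SAS): A = ½·a·b·sin(C) = ½·8.9·10.7·sin(58.4°)
sin(58.4°) ≈ 0.851727
A ≈ ½·95.23·0.851727 = 47.615·0.851727 ≈ 40.555

Area = 40.55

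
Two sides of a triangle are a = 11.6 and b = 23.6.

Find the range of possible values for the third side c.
Triangle inequality: |a − b| < c < a + b
|a − b| = |11.6 − 23.6| = 12
a + b = 11.6 + 23.6 = 35.2

12 < c < 35.2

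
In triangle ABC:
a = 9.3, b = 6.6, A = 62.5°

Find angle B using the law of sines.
a/sin(A) = b/sin(B)  ⇒  sin(B) = b·sin(A)/a = 6.6·sin(62.5°)/9.3
sin(62.5°) ≈ 0.887011
sin(B) ≈ 6.6·0.887011/9.3 ≈ 5.85427/9.3 ≈ 0.629492
B = arcsin(0.629492) ≈ 39.0126°
(Since b ≤ a we need B ≤ A, so the obtuse alternative 180° − 39.0126° ≈ 140.987° is rejected.)

B = 39.01°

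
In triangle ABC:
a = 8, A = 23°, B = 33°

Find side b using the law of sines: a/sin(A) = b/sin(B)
a/sin(A) = b/sin(B)  ⇒  b = a·sin(B)/sin(A) = 8·sin(33°)/sin(23°)
sin(33°) ≈ 0.544639, sin(23°) ≈ 0.390731
b ≈ 8·0.544639/0.390731 ≈ 4.35711/0.390731 ≈ 11.1512

b = 11.15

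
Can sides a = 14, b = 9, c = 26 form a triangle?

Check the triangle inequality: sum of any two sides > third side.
a + b vs c: 14 + 9 = 23 ≤ 26  ✗
a + c vs b: 14 + 26 = 40 > 9  ✓
b + c vs a: 9 + 26 = 35 > 14  ✓

No: 14 + 9 = 23 is not > 26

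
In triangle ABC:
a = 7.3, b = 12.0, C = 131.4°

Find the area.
Two sides and the included angle (SAS): A = ½·a·b·sin(C) = ½·7.3·12.0·sin(131.4°)
sin(131.4°) ≈ 0.750111
A ≈ ½·87.6·0.750111 = 43.8·0.750111 ≈ 32.8549

Area = 32.85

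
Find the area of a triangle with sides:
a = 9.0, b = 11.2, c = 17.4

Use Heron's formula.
s = (9.0 + 11.2 + 17.4)/2 = 37.6/2 = 18.8
s − a = 9.8, s − b = 7.6, s − c = 1.4
s(s−a)(s−b)(s−c) = 18.8·9.8·7.6·1.4 ≈ 1960.31
Area = √1960.31 ≈ 44.2754

Area = 44.28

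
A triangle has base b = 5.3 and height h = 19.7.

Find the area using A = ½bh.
A = ½·b·h = ½·5.3·19.7 = ½·104.41 = 52.205

Area = 52.205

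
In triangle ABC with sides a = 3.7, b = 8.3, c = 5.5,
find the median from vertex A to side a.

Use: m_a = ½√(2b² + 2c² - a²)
m_a = ½√(2·8.3² + 2·5.5² − 3.7²) = ½√(2·68.89 + 2·30.25 − 13.69) = ½√(137.78 + 60.5 − 13.69) = ½√184.59
√184.59 ≈ 13.5864, so m_a ≈ 6.7932

m_a = 6.793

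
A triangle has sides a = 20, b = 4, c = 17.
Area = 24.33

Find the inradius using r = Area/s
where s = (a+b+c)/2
s = (20 + 4 + 17)/2 = 41/2 = 20.5
r = Area/s = 24.33/20.5 ≈ 1.18683

r = 1.187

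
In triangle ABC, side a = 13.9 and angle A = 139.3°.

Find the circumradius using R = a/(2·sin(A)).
R = a/(2·sin(A)) = 13.9/(2·sin(139.3°))
sin(139.3°) ≈ 0.652098
R ≈ 13.9/(2·0.652098) = 13.9/1.3042 ≈ 10.6579

R = 10.66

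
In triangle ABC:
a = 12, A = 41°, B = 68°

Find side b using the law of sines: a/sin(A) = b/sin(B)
a/sin(A) = b/sin(B)  ⇒  b = a·sin(B)/sin(A) = 12·sin(68°)/sin(41°)
sin(68°) ≈ 0.927184, sin(41°) ≈ 0.656059
b ≈ 12·0.927184/0.656059 ≈ 11.1262/0.656059 ≈ 16.9592

b = 16.96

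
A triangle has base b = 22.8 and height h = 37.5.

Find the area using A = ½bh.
A = ½·b·h = ½·22.8·37.5 = ½·855 = 427.5

Area = 427.5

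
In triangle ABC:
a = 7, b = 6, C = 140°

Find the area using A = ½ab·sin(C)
A = ½·a·b·sin(C) = ½·7·6·sin(140°)
sin(140°) ≈ 0.642788
A ≈ ½·42·0.642788 = 21·0.642788 ≈ 13.4985

Area = 13.5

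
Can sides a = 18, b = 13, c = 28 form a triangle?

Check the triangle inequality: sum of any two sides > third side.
a + b vs c: 18 + 13 = 31 > 28  ✓
a + c vs b: 18 + 28 = 46 > 13  ✓
b + c vs a: 13 + 28 = 41 > 18  ✓

Yes, triangle inequality satisfied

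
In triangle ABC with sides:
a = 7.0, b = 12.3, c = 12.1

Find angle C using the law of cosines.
c² = a² + b² − 2ab·cos(C)  ⇒  cos(C) = (a² + b² − c²)/(2ab)
cos(C) = (7.0² + 12.3² − 12.1²)/(2·7.0·12.3) = (49 + 151.29 − 146.41)/172.2 = 53.88/172.2 ≈ 0.312892
C = arccos(0.312892) ≈ 71.7664°

C = 71.77°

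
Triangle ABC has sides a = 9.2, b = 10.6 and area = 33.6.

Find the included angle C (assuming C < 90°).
Area = ½·a·b·sin(C)  ⇒  sin(C) = 2·Area/(a·b) = 2·33.6/(9.2·10.6) = 67.2/97.52 ≈ 0.689089
C = arcsin(0.689089) ≈ 43.5581° (taking the acute solution since C < 90°)

C = 43.56°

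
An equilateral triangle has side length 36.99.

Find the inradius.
r = Area/s with s the semi-perimeter.
Area = (√3/4)·36.99² = (√3/4)·1368.2601 ≈ 0.433013·1368.2601 ≈ 592.474
s = 3·36.99/2 = 55.485
r ≈ 592.474/55.485 ≈ 10.6781
(Equivalently r = side/(2√3) = 36.99/3.4641 ≈ 10.6781.)

r = 10.68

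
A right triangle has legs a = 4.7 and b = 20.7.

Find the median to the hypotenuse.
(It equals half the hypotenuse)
Hypotenuse c = √(a² + b²) = √(22.09 + 428.49) = √450.58 ≈ 21.2269
Median to hypotenuse = c/2 ≈ 21.2269/2 ≈ 10.6134

Median = 10.61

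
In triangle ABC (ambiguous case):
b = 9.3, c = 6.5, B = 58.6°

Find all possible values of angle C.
b/sin(B) = c/sin(C)  ⇒  sin(C) = c·sin(B)/b = 6.5·sin(58.6°)/9.3
sin(58.6°) ≈ 0.853551
sin(C) ≈ 6.5·0.853551/9.3 ≈ 5.54808/9.3 ≈ 0.596568
Candidate 1: C₁ = arcsin(0.596568) ≈ 36.6245°  →  A = 180° − 58.6° − 36.6245° ≈ 84.7755° > 0, valid
Candidate 2: C₂ = 180° − C₁ ≈ 143.376°  →  A = 180° − 58.6° − 143.376° ≈ -21.9755° ≤ 0, not a valid triangle

C = 36.62° (one solution)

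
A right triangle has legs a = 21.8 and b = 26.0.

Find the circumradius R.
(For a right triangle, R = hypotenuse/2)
Hypotenuse c = √(a² + b²) = √(475.24 + 676) = √1151.24 ≈ 33.9299
R = c/2 ≈ 33.9299/2 ≈ 16.965

R = 16.96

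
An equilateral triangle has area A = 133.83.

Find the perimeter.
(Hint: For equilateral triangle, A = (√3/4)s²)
A = (√3/4)s²  ⇒  s² = 4A/√3 = 4·133.83/√3 = 535.32/1.73205 ≈ 309.067
s ≈ √309.067 ≈ 17.5803
Perimeter = 3s ≈ 3·17.5803 ≈ 52.7409

Perimeter = 52.74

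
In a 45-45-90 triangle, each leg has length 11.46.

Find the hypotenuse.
In a 45-45-90 triangle the sides are in ratio 1 : 1 : √2, so hypotenuse = leg·√2.
Hypotenuse = 11.46·√2 ≈ 11.46·1.41421 ≈ 16.2069

Hypotenuse = 11.46√2 = 16.21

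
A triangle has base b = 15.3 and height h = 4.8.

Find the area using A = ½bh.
A = ½·b·h = ½·15.3·4.8 = ½·73.44 = 36.72

Area = 36.72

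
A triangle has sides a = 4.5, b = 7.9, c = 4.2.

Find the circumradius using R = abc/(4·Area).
First find the area with Heron's formula.
s = (4.5 + 7.9 + 4.2)/2 = 8.3
Area = √(s(s−a)(s−b)(s−c)) = √(8.3·3.8·0.4·4.1) ≈ √51.7256 ≈ 7.19205
abc = 4.5·7.9·4.2 = 149.31
R = abc/(4·Area) ≈ 149.31/(4·7.19205) = 149.31/28.7682 ≈ 5.1901

R = 5.19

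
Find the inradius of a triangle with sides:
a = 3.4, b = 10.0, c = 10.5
r = Area/s where s is the semi-perimeter.
s = (3.4 + 10.0 + 10.5)/2 = 23.9/2 = 11.95
Area = √(s(s−a)(s−b)(s−c)) = √(11.95·8.55·1.95·1.45) ≈ √288.893 ≈ 16.9968
r ≈ 16.9968/11.95 ≈ 1.42233

r = 1.422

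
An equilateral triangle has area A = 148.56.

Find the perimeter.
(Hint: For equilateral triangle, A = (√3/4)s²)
A = (√3/4)s²  ⇒  s² = 4A/√3 = 4·148.56/√3 = 594.24/1.73205 ≈ 343.085
s ≈ √343.085 ≈ 18.5225
Perimeter = 3s ≈ 3·18.5225 ≈ 55.5676

Perimeter = 55.57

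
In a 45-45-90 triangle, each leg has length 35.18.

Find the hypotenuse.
In a 45-45-90 triangle the sides are in ratio 1 : 1 : √2, so hypotenuse = leg·√2.
Hypotenuse = 35.18·√2 ≈ 35.18·1.41421 ≈ 49.752

Hypotenuse = 35.18√2 = 49.75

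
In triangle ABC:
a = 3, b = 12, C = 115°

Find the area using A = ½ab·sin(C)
A = ½·a·b·sin(C) = ½·3·12·sin(115°)
sin(115°) ≈ 0.906308
A ≈ ½·36·0.906308 = 18·0.906308 ≈ 16.3135

Area = 16.31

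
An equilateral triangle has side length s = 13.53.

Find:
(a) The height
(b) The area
(a) The height splits the triangle into two 30-60-90 halves: h = s·√3/2 = 13.53·1.73205/2 ≈ 23.4346/2 ≈ 11.7173
(b) Area = (√3/4)·s² = (√3/4)·13.53² = (√3/4)·183.0609 ≈ 0.433013·183.0609 ≈ 79.2677

Height = 11.72, Area = 79.27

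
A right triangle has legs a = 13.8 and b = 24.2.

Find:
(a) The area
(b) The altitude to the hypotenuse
(a) The legs are perpendicular, so Area = ½·a·b = ½·13.8·24.2 = ½·333.96 = 166.98
(b) Hypotenuse c = √(a² + b²) = √(190.44 + 585.64) = √776.08 ≈ 27.8582
    Area = ½·c·h_c  ⇒  h_c = 2·Area/c = 333.96/27.8582 ≈ 11.9878

Area = 166.98, h_c = 11.99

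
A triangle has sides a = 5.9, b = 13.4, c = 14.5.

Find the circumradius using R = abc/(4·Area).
First find the area with Heron's formula.
s = (5.9 + 13.4 + 14.5)/2 = 16.9
Area = √(s(s−a)(s−b)(s−c)) = √(16.9·11·3.5·2.4) ≈ √1561.56 ≈ 39.5166
abc = 5.9·13.4·14.5 = 1146.37
R = abc/(4·Area) ≈ 1146.37/(4·39.5166) = 1146.37/158.066 ≈ 7.25246

R = 7.252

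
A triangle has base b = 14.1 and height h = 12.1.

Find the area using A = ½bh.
A = ½·b·h = ½·14.1·12.1 = ½·170.61 = 85.305

Area = 85.305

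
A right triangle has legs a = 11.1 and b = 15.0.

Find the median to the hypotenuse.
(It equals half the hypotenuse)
Hypotenuse c = √(a² + b²) = √(123.21 + 225) = √348.21 ≈ 18.6604
Median to hypotenuse = c/2 ≈ 18.6604/2 ≈ 9.33019

Median = 9.33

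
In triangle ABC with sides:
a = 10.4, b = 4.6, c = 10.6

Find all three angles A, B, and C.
Law of cosines for each angle (a² = 108.16, b² = 21.16, c² = 112.36):
cos(A) = (b² + c² − a²)/(2bc) = (21.16 + 112.36 − 108.16)/(2·4.6·10.6) = 25.36/97.52 ≈ 0.260049  ⇒  A ≈ 74.927°
cos(B) = (a² + c² − b²)/(2ac) = (108.16 + 112.36 − 21.16)/(2·10.4·10.6) = 199.36/220.48 ≈ 0.904209  ⇒  B ≈ 25.283°
cos(C) = (a² + b² − c²)/(2ab) = (108.16 + 21.16 − 112.36)/(2·10.4·4.6) = 16.96/95.68 ≈ 0.177258  ⇒  C ≈ 79.7899°
Check: A + B + C ≈ 180°

A = 74.93°, B = 25.28°, C = 79.79°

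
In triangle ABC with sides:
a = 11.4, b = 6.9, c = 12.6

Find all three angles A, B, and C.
Law of cosines for each angle (a² = 129.96, b² = 47.61, c² = 158.76):
cos(A) = (b² + c² − a²)/(2bc) = (47.61 + 158.76 − 129.96)/(2·6.9·12.6) = 76.41/173.88 ≈ 0.439441  ⇒  A ≈ 63.9318°
cos(B) = (a² + c² − b²)/(2ac) = (129.96 + 158.76 − 47.61)/(2·11.4·12.6) = 241.11/287.28 ≈ 0.839286  ⇒  B ≈ 32.9352°
cos(C) = (a² + b² − c²)/(2ab) = (129.96 + 47.61 − 158.76)/(2·11.4·6.9) = 18.81/157.32 ≈ 0.119565  ⇒  C ≈ 83.133°
Check: A + B + C ≈ 180°

A = 63.93°, B = 32.94°, C = 83.13°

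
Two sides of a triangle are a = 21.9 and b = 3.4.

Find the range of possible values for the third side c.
Triangle inequality: |a − b| < c < a + b
|a − b| = |21.9 − 3.4| = 18.5
a + b = 21.9 + 3.4 = 25.3

18.5 < c < 25.3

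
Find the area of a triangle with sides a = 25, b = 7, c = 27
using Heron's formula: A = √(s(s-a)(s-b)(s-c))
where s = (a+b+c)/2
s = (25 + 7 + 27)/2 = 59/2 = 29.5
s − a = 4.5, s − b = 22.5, s − c = 2.5
s(s−a)(s−b)(s−c) = 29.5·4.5·22.5·2.5 = 7467.1875
Area = √7467.1875 ≈ 86.4129

s = 29.5, Area = 86.41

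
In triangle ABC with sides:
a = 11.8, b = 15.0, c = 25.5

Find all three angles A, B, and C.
Law of cosines for each angle (a² = 139.24, b² = 225, c² = 650.25):
cos(A) = (b² + c² − a²)/(2bc) = (225 + 650.25 − 139.24)/(2·15.0·25.5) = 736.01/765 ≈ 0.962105  ⇒  A ≈ 15.8238°
cos(B) = (a² + c² − b²)/(2ac) = (139.24 + 650.25 − 225)/(2·11.8·25.5) = 564.49/601.8 ≈ 0.938003  ⇒  B ≈ 20.2812°
cos(C) = (a² + b² − c²)/(2ab) = (139.24 + 225 − 650.25)/(2·11.8·15.0) = -286.01/354 ≈ -0.807938  ⇒  C ≈ 143.895°
Check: A + B + C ≈ 180°

A = 15.82°, B = 20.28°, C = 143.9°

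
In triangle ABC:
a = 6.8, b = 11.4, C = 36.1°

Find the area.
Two sides and the included angle (SAS): A = ½·a·b·sin(C) = ½·6.8·11.4·sin(36.1°)
sin(36.1°) ≈ 0.589196
A ≈ ½·77.52·0.589196 = 38.76·0.589196 ≈ 22.8373

Area = 22.84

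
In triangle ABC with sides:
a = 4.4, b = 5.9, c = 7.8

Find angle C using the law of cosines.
c² = a² + b² − 2ab·cos(C)  ⇒  cos(C) = (a² + b² − c²)/(2ab)
cos(C) = (4.4² + 5.9² − 7.8²)/(2·4.4·5.9) = (19.36 + 34.81 − 60.84)/51.92 = -6.67/51.92 ≈ -0.128467
C = arccos(-0.128467) ≈ 97.381°

C = 97.38°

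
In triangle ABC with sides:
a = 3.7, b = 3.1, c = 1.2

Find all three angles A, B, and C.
Law of cosines for each angle (a² = 13.69, b² = 9.61, c² = 1.44):
cos(A) = (b² + c² − a²)/(2bc) = (9.61 + 1.44 − 13.69)/(2·3.1·1.2) = -2.64/7.44 ≈ -0.354839  ⇒  A ≈ 110.784°
cos(B) = (a² + c² − b²)/(2ac) = (13.69 + 1.44 − 9.61)/(2·3.7·1.2) = 5.52/8.88 ≈ 0.621622  ⇒  B ≈ 51.5653°
cos(C) = (a² + b² − c²)/(2ab) = (13.69 + 9.61 − 1.44)/(2·3.7·3.1) = 21.86/22.94 ≈ 0.952921  ⇒  C ≈ 17.6511°
Check: A + B + C ≈ 180°

A = 110.8°, B = 51.57°, C = 17.65°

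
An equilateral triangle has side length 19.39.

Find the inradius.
r = Area/s with s the semi-perimeter.
Area = (√3/4)·19.39² = (√3/4)·375.9721 ≈ 0.433013·375.9721 ≈ 162.801
s = 3·19.39/2 = 29.085
r ≈ 162.801/29.085 ≈ 5.59741
(Equivalently r = side/(2√3) = 19.39/3.4641 ≈ 5.59741.)

r = 5.597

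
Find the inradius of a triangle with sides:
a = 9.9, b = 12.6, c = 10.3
r = Area/s where s is the semi-perimeter.
s = (9.9 + 12.6 + 10.3)/2 = 32.8/2 = 16.4
Area = √(s(s−a)(s−b)(s−c)) = √(16.4·6.5·3.8·6.1) ≈ √2470.99 ≈ 49.709
r ≈ 49.709/16.4 ≈ 3.03104

r = 3.031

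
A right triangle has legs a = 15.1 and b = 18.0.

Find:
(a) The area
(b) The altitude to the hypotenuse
(a) The legs are perpendicular, so Area = ½·a·b = ½·15.1·18.0 = ½·271.8 = 135.9
(b) Hypotenuse c = √(a² + b²) = √(228.01 + 324) = √552.01 ≈ 23.4949
    Area = ½·c·h_c  ⇒  h_c = 2·Area/c = 271.8/23.4949 ≈ 11.5685

Area = 135.9, h_c = 11.57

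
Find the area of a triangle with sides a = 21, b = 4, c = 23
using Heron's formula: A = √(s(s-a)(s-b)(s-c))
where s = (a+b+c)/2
s = (21 + 4 + 23)/2 = 48/2 = 24
s − a = 3, s − b = 20, s − c = 1
s(s−a)(s−b)(s−c) = 24·3·20·1 = 1440
Area = √1440 ≈ 37.9473

s = 24.0, Area = 37.95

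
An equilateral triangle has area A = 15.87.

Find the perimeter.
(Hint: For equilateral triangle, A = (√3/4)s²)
A = (√3/4)s²  ⇒  s² = 4A/√3 = 4·15.87/√3 = 63.48/1.73205 ≈ 36.6502
s ≈ √36.6502 ≈ 6.05394
Perimeter = 3s ≈ 3·6.05394 ≈ 18.1618

Perimeter = 18.16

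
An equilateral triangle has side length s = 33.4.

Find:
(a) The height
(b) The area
(a) The height splits the triangle into two 30-60-90 halves: h = s·√3/2 = 33.4·1.73205/2 ≈ 57.8505/2 ≈ 28.9252
(b) Area = (√3/4)·s² = (√3/4)·33.4² = (√3/4)·1115.56 ≈ 0.433013·1115.56 ≈ 483.052

Height = 28.93, Area = 483.1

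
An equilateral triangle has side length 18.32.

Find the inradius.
r = Area/s with s the semi-perimeter.
Area = (√3/4)·18.32² = (√3/4)·335.6224 ≈ 0.433013·335.6224 ≈ 145.329
s = 3·18.32/2 = 27.48
r ≈ 145.329/27.48 ≈ 5.28853
(Equivalently r = side/(2√3) = 18.32/3.4641 ≈ 5.28853.)

r = 5.289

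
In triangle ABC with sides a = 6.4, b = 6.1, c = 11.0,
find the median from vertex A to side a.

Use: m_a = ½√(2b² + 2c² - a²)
m_a = ½√(2·6.1² + 2·11.0² − 6.4²) = ½√(2·37.21 + 2·121 − 40.96) = ½√(74.42 + 242 − 40.96) = ½√275.46
√275.46 ≈ 16.597, so m_a ≈ 8.29849

m_a = 8.298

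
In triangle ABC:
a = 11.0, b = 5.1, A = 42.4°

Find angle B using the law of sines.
a/sin(A) = b/sin(B)  ⇒  sin(B) = b·sin(A)/a = 5.1·sin(42.4°)/11.0
sin(42.4°) ≈ 0.674302
sin(B) ≈ 5.1·0.674302/11.0 ≈ 3.43894/11.0 ≈ 0.312631
B = arcsin(0.312631) ≈ 18.2179°
(Since b ≤ a we need B ≤ A, so the obtuse alternative 180° − 18.2179° ≈ 161.782° is rejected.)

B = 18.22°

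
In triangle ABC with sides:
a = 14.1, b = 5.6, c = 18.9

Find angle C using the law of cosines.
c² = a² + b² − 2ab·cos(C)  ⇒  cos(C) = (a² + b² − c²)/(2ab)
cos(C) = (14.1² + 5.6² − 18.9²)/(2·14.1·5.6) = (198.81 + 31.36 − 357.21)/157.92 = -127.04/157.92 ≈ -0.804458
C = arccos(-0.804458) ≈ 143.558°

C = 143.6°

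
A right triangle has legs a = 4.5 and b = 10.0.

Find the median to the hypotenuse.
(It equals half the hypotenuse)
Hypotenuse c = √(a² + b²) = √(20.25 + 100) = √120.25 ≈ 10.9659
Median to hypotenuse = c/2 ≈ 10.9659/2 ≈ 5.48293

Median = 5.483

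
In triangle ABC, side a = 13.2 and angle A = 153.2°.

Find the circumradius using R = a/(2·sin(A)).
R = a/(2·sin(A)) = 13.2/(2·sin(153.2°))
sin(153.2°) ≈ 0.450878
R ≈ 13.2/(2·0.450878) = 13.2/0.901755 ≈ 14.6381

R = 14.64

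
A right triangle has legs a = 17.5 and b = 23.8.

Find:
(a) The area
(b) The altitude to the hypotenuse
(a) The legs are perpendicular, so Area = ½·a·b = ½·17.5·23.8 = ½·416.5 = 208.25
(b) Hypotenuse c = √(a² + b²) = √(306.25 + 566.44) = √872.69 ≈ 29.5413
    Area = ½·c·h_c  ⇒  h_c = 2·Area/c = 416.5/29.5413 ≈ 14.0989

Area = 208.25, h_c = 14.1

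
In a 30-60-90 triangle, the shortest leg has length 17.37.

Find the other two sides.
In a 30-60-90 triangle the sides are in ratio 1 : √3 : 2 (short leg : long leg : hypotenuse).
Long leg = 17.37·√3 ≈ 17.37·1.73205 ≈ 30.0857
Hypotenuse = 2·17.37 = 34.74

Long leg = 17.37√3 = 30.09, Hypotenuse = 34.74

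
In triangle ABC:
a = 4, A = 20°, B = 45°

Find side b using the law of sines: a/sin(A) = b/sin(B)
a/sin(A) = b/sin(B)  ⇒  b = a·sin(B)/sin(A) = 4·sin(45°)/sin(20°)
sin(45°) ≈ 0.707107, sin(20°) ≈ 0.34202
b ≈ 4·0.707107/0.34202 ≈ 2.82843/0.34202 ≈ 8.26977

b = 8.27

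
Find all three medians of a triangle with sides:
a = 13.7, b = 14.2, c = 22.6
Median formula: m_a = ½√(2b² + 2c² − a²) (and cyclically). a² = 187.69, b² = 201.64, c² = 510.76.
m_a = ½√(2·201.64 + 2·510.76 − 187.69) = ½√1237.11 ≈ ½·35.1726 ≈ 17.5863
m_b = ½√(2·187.69 + 2·510.76 − 201.64) = ½√1195.26 ≈ ½·34.5725 ≈ 17.2863
m_c = ½√(2·187.69 + 2·201.64 − 510.76) = ½√267.9 ≈ ½·16.3677 ≈ 8.18383

m_a = 17.59, m_b = 17.29, m_c = 8.184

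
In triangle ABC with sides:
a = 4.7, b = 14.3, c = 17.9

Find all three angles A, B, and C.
Law of cosines for each angle (a² = 22.09, b² = 204.49, c² = 320.41):
cos(A) = (b² + c² − a²)/(2bc) = (204.49 + 320.41 − 22.09)/(2·14.3·17.9) = 502.81/511.94 ≈ 0.982166  ⇒  A ≈ 10.837°
cos(B) = (a² + c² − b²)/(2ac) = (22.09 + 320.41 − 204.49)/(2·4.7·17.9) = 138.01/168.26 ≈ 0.820219  ⇒  B ≈ 34.8933°
cos(C) = (a² + b² − c²)/(2ab) = (22.09 + 204.49 − 320.41)/(2·4.7·14.3) = -93.83/134.42 ≈ -0.698036  ⇒  C ≈ 134.27°
Check: A + B + C ≈ 180°

A = 10.84°, B = 34.89°, C = 134.3°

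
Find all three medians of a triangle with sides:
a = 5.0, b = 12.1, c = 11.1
Median formula: m_a = ½√(2b² + 2c² − a²) (and cyclically). a² = 25, b² = 146.41, c² = 123.21.
m_a = ½√(2·146.41 + 2·123.21 − 25) = ½√514.24 ≈ ½·22.6769 ≈ 11.3384
m_b = ½√(2·25 + 2·123.21 − 146.41) = ½√150.01 ≈ ½·12.2479 ≈ 6.12393
m_c = ½√(2·25 + 2·146.41 − 123.21) = ½√219.61 ≈ ½·14.8192 ≈ 7.40962

m_a = 11.34, m_b = 6.124, m_c = 7.41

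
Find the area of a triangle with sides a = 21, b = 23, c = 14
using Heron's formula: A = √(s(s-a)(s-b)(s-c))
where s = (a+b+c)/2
s = (21 + 23 + 14)/2 = 58/2 = 29
s − a = 8, s − b = 6, s − c = 15
s(s−a)(s−b)(s−c) = 29·8·6·15 = 20880
Area = √20880 ≈ 144.499

s = 29.0, Area = 144.5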